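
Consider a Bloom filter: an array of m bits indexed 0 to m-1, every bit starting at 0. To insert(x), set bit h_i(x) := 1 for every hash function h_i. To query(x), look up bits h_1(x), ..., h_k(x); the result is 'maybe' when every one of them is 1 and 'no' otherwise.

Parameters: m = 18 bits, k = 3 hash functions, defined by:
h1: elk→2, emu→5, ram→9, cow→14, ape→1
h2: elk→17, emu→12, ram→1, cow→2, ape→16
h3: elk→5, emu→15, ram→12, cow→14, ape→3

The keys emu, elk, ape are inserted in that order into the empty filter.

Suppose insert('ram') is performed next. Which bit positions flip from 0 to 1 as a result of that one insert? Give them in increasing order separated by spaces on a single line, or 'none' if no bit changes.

Start: bits=000000000000000000
After insert 'emu': sets bits 5 12 15 -> bits=000001000000100100
After insert 'elk': sets bits 2 5 17 -> bits=001001000000100101
After insert 'ape': sets bits 1 3 16 -> bits=011101000000100111
insert 'ram' would touch bits 1 9 12; currently bit1=1, bit9=0, bit12=1
Bits that are 0 among those (would change 0->1): 9

Answer: 9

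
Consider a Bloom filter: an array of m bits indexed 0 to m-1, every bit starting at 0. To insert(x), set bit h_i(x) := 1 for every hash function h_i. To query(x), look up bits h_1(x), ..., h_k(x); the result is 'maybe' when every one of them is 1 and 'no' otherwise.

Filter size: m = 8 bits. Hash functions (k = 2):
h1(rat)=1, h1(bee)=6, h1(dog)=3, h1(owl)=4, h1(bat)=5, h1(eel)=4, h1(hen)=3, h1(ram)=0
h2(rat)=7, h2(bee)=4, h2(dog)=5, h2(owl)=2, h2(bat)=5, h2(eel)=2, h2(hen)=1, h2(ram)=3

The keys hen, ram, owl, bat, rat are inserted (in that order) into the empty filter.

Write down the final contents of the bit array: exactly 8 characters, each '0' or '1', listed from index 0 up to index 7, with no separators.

Start: bits=00000000
After insert 'hen': sets bits 1 3 -> bits=01010000
After insert 'ram': sets bits 0 3 -> bits=11010000
After insert 'owl': sets bits 2 4 -> bits=11111000
After insert 'bat': sets bits 5 -> bits=11111100
After insert 'rat': sets bits 1 7 -> bits=11111101

Answer: 11111101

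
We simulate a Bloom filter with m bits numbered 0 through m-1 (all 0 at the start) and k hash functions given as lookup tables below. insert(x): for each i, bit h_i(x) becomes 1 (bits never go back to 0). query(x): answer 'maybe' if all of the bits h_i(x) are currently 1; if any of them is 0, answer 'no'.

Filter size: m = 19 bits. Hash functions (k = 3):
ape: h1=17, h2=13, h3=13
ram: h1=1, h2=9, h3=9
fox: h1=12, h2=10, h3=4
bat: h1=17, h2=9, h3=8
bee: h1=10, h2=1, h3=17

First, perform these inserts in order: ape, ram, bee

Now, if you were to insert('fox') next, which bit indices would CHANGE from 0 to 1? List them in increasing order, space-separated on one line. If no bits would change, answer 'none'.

Start: bits=0000000000000000000
After insert 'ape': sets bits 13 17 -> bits=0000000000000100010
After insert 'ram': sets bits 1 9 -> bits=0100000001000100010
After insert 'bee': sets bits 1 10 17 -> bits=0100000001100100010
insert 'fox' would touch bits 4 10 12; currently bit4=0, bit10=1, bit12=0
Bits that are 0 among those (would change 0->1): 4 12

Answer: 4 12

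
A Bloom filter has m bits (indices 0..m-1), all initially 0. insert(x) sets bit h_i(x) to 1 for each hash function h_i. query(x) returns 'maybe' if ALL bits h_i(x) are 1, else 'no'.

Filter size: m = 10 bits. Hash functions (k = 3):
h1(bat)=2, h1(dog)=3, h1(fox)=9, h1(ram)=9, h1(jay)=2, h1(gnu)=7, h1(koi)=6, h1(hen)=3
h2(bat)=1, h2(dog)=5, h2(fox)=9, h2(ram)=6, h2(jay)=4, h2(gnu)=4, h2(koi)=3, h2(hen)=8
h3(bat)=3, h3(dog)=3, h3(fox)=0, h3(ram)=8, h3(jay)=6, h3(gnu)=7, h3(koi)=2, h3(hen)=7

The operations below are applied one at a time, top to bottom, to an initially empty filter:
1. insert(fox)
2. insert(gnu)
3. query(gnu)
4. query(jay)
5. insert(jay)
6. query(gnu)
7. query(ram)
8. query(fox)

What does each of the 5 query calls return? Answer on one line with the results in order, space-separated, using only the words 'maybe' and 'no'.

Start: bits=0000000000
Op 1: insert fox -> sets bits 0 9 -> bits=1000000001
Op 2: insert gnu -> sets bits 4 7 -> bits=1000100101
Op 3: query gnu -> checks bit4=1, bit7=1 (all 1) -> maybe
Op 4: query jay -> checks bit2=0, bit4=1, bit6=0 (has a 0) -> no
Op 5: insert jay -> sets bits 2 4 6 -> bits=1010101101
Op 6: query gnu -> checks bit4=1, bit7=1 (all 1) -> maybe
Op 7: query ram -> checks bit6=1, bit8=0, bit9=1 (has a 0) -> no
Op 8: query fox -> checks bit0=1, bit9=1 (all 1) -> maybe
Query results in order: maybe no maybe no maybe

Answer: maybe no maybe no maybe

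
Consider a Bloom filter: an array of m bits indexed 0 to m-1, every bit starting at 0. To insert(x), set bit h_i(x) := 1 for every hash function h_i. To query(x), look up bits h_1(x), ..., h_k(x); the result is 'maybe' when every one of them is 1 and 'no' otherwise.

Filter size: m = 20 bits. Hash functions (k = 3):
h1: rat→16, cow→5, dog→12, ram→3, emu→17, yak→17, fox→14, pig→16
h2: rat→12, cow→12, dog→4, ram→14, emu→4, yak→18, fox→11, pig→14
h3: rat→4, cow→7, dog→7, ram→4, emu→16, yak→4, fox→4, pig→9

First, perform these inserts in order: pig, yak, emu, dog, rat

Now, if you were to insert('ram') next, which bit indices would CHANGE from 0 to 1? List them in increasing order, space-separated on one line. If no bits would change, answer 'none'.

Answer: 3

Derivation:
Start: bits=00000000000000000000
After insert 'pig': sets bits 9 14 16 -> bits=00000000010000101000
After insert 'yak': sets bits 4 17 18 -> bits=00001000010000101110
After insert 'emu': sets bits 4 16 17 -> bits=00001000010000101110
After insert 'dog': sets bits 4 7 12 -> bits=00001001010010101110
After insert 'rat': sets bits 4 12 16 -> bits=00001001010010101110
insert 'ram' would touch bits 3 4 14; currently bit3=0, bit4=1, bit14=1
Bits that are 0 among those (would change 0->1): 3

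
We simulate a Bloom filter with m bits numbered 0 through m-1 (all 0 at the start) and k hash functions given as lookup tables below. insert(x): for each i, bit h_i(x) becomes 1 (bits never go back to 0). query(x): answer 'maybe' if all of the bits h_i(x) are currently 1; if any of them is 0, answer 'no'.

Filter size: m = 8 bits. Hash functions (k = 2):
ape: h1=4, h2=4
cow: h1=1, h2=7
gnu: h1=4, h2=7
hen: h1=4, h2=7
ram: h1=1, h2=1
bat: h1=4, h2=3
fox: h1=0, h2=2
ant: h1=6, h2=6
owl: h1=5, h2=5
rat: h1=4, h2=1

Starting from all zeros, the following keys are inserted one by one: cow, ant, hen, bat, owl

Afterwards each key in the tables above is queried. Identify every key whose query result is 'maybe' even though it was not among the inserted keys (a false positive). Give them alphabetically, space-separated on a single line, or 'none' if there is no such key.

Answer: ape gnu ram rat

Derivation:
Start: bits=00000000
After insert 'cow': sets bits 1 7 -> bits=01000001
After insert 'ant': sets bits 6 -> bits=01000011
After insert 'hen': sets bits 4 7 -> bits=01001011
After insert 'bat': sets bits 3 4 -> bits=01011011
After insert 'owl': sets bits 5 -> bits=01011111
Not inserted: ape fox gnu ram rat — query each against bits=01011111:
query ape: checks bit4=1 (all 1) -> maybe => FALSE POSITIVE
query fox: checks bit0=0, bit2=0 (has a 0) -> no => not a false positive
query gnu: checks bit4=1, bit7=1 (all 1) -> maybe => FALSE POSITIVE
query ram: checks bit1=1 (all 1) -> maybe => FALSE POSITIVE
query rat: checks bit1=1, bit4=1 (all 1) -> maybe => FALSE POSITIVE
False positives (alphabetical): ape gnu ram rat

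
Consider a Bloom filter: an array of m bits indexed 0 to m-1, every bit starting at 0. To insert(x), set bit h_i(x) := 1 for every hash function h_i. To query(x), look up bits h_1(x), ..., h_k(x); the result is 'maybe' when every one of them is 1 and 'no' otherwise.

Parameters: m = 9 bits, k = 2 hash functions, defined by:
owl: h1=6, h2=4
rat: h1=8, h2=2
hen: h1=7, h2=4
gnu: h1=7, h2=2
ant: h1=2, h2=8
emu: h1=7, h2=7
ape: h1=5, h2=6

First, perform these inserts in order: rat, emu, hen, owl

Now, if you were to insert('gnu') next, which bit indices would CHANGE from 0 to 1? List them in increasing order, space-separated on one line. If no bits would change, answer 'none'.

Answer: none

Derivation:
Start: bits=000000000
After insert 'rat': sets bits 2 8 -> bits=001000001
After insert 'emu': sets bits 7 -> bits=001000011
After insert 'hen': sets bits 4 7 -> bits=001010011
After insert 'owl': sets bits 4 6 -> bits=001010111
insert 'gnu' would touch bits 2 7; currently bit2=1, bit7=1
Bits that are 0 among those (would change 0->1): none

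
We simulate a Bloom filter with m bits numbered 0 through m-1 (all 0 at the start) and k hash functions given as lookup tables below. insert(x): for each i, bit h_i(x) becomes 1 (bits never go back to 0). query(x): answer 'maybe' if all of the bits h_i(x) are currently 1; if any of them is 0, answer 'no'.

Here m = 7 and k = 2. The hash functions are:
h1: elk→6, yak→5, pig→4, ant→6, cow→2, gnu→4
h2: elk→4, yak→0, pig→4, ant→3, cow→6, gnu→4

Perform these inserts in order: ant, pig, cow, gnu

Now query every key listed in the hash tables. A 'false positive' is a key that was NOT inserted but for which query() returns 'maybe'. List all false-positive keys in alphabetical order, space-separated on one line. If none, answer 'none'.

Start: bits=0000000
After insert 'ant': sets bits 3 6 -> bits=0001001
After insert 'pig': sets bits 4 -> bits=0001101
After insert 'cow': sets bits 2 6 -> bits=0011101
After insert 'gnu': sets bits 4 -> bits=0011101
Not inserted: elk yak — query each against bits=0011101:
query elk: checks bit4=1, bit6=1 (all 1) -> maybe => FALSE POSITIVE
query yak: checks bit0=0, bit5=0 (has a 0) -> no => not a false positive
False positives (alphabetical): elk

Answer: elk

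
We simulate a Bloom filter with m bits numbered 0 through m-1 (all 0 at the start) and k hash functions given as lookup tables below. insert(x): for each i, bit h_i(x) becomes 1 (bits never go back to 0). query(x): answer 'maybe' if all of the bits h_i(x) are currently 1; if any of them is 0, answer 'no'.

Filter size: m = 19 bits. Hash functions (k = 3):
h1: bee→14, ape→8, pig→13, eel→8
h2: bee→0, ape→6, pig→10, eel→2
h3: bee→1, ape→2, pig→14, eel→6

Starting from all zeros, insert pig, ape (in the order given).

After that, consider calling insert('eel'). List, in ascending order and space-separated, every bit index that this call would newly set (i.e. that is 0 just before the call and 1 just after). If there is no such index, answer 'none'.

Start: bits=0000000000000000000
After insert 'pig': sets bits 10 13 14 -> bits=0000000000100110000
After insert 'ape': sets bits 2 6 8 -> bits=0010001010100110000
insert 'eel' would touch bits 2 6 8; currently bit2=1, bit6=1, bit8=1
Bits that are 0 among those (would change 0->1): none

Answer: none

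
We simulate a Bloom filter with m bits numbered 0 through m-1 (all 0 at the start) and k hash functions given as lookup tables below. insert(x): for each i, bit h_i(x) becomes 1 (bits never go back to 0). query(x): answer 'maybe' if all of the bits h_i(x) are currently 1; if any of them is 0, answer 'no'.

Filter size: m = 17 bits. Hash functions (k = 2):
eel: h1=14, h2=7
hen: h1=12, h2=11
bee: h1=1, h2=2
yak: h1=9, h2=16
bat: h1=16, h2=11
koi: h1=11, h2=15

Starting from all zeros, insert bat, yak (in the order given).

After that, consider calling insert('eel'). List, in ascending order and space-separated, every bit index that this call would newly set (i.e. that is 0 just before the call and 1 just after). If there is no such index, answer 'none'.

Start: bits=00000000000000000
After insert 'bat': sets bits 11 16 -> bits=00000000000100001
After insert 'yak': sets bits 9 16 -> bits=00000000010100001
insert 'eel' would touch bits 7 14; currently bit7=0, bit14=0
Bits that are 0 among those (would change 0->1): 7 14

Answer: 7 14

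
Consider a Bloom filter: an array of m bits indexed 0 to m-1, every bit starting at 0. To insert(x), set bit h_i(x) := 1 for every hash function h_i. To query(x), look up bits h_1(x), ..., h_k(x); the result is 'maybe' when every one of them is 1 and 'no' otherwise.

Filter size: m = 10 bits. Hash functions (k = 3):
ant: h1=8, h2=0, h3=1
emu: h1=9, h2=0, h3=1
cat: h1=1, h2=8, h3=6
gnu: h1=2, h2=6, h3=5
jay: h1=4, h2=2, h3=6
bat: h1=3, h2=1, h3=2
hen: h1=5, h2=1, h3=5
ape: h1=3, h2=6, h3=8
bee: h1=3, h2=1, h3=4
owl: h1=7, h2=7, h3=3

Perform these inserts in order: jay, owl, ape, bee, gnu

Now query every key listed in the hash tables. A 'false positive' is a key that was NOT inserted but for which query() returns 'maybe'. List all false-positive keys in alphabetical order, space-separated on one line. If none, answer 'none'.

Answer: bat cat hen

Derivation:
Start: bits=0000000000
After insert 'jay': sets bits 2 4 6 -> bits=0010101000
After insert 'owl': sets bits 3 7 -> bits=0011101100
After insert 'ape': sets bits 3 6 8 -> bits=0011101110
After insert 'bee': sets bits 1 3 4 -> bits=0111101110
After insert 'gnu': sets bits 2 5 6 -> bits=0111111110
Not inserted: ant bat cat emu hen — query each against bits=0111111110:
query ant: checks bit0=0, bit1=1, bit8=1 (has a 0) -> no => not a false positive
query bat: checks bit1=1, bit2=1, bit3=1 (all 1) -> maybe => FALSE POSITIVE
query cat: checks bit1=1, bit6=1, bit8=1 (all 1) -> maybe => FALSE POSITIVE
query emu: checks bit0=0, bit1=1, bit9=0 (has a 0) -> no => not a false positive
query hen: checks bit1=1, bit5=1 (all 1) -> maybe => FALSE POSITIVE
False positives (alphabetical): bat cat hen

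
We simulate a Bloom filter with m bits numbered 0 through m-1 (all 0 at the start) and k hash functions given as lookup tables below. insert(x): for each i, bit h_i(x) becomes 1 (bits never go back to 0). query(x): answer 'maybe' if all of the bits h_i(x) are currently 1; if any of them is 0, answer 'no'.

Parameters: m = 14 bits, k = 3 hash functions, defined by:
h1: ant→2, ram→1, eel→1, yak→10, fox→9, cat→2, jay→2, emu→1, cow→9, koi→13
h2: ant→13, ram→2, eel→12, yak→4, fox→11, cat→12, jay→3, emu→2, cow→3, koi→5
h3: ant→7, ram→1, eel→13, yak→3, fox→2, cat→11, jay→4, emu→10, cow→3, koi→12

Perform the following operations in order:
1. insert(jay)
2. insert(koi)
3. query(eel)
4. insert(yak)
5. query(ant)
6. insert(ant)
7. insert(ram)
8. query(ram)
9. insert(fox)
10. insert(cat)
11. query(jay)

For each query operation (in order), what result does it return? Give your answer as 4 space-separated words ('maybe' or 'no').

Answer: no no maybe maybe

Derivation:
Start: bits=00000000000000
Op 1: insert jay -> sets bits 2 3 4 -> bits=00111000000000
Op 2: insert koi -> sets bits 5 12 13 -> bits=00111100000011
Op 3: query eel -> checks bit1=0, bit12=1, bit13=1 (has a 0) -> no
Op 4: insert yak -> sets bits 3 4 10 -> bits=00111100001011
Op 5: query ant -> checks bit2=1, bit7=0, bit13=1 (has a 0) -> no
Op 6: insert ant -> sets bits 2 7 13 -> bits=00111101001011
Op 7: insert ram -> sets bits 1 2 -> bits=01111101001011
Op 8: query ram -> checks bit1=1, bit2=1 (all 1) -> maybe
Op 9: insert fox -> sets bits 2 9 11 -> bits=01111101011111
Op 10: insert cat -> sets bits 2 11 12 -> bits=01111101011111
Op 11: query jay -> checks bit2=1, bit3=1, bit4=1 (all 1) -> maybe
Query results in order: no no maybe maybe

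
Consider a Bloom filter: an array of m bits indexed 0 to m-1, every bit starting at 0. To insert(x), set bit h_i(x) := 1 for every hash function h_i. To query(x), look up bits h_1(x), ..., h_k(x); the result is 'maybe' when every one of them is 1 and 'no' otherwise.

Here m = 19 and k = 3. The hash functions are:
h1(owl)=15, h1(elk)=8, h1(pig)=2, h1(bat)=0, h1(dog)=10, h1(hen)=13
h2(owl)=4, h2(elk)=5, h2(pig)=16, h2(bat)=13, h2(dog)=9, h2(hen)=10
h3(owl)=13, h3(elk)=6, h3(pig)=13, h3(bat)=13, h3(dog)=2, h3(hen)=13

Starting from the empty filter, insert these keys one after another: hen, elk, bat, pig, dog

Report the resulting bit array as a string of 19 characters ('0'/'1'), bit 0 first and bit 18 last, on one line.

Start: bits=0000000000000000000
After insert 'hen': sets bits 10 13 -> bits=0000000000100100000
After insert 'elk': sets bits 5 6 8 -> bits=0000011010100100000
After insert 'bat': sets bits 0 13 -> bits=1000011010100100000
After insert 'pig': sets bits 2 13 16 -> bits=1010011010100100100
After insert 'dog': sets bits 2 9 10 -> bits=1010011011100100100

Answer: 1010011011100100100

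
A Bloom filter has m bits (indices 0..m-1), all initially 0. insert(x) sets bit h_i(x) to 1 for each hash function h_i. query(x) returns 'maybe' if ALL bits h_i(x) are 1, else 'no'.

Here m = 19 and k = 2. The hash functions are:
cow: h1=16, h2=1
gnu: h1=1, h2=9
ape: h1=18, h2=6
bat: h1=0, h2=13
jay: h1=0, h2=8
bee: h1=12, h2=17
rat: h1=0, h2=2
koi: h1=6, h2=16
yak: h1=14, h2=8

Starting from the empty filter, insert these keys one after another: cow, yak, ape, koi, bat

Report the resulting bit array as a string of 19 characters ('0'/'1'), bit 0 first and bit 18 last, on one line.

Answer: 1100001010000110101

Derivation:
Start: bits=0000000000000000000
After insert 'cow': sets bits 1 16 -> bits=0100000000000000100
After insert 'yak': sets bits 8 14 -> bits=0100000010000010100
After insert 'ape': sets bits 6 18 -> bits=0100001010000010101
After insert 'koi': sets bits 6 16 -> bits=0100001010000010101
After insert 'bat': sets bits 0 13 -> bits=1100001010000110101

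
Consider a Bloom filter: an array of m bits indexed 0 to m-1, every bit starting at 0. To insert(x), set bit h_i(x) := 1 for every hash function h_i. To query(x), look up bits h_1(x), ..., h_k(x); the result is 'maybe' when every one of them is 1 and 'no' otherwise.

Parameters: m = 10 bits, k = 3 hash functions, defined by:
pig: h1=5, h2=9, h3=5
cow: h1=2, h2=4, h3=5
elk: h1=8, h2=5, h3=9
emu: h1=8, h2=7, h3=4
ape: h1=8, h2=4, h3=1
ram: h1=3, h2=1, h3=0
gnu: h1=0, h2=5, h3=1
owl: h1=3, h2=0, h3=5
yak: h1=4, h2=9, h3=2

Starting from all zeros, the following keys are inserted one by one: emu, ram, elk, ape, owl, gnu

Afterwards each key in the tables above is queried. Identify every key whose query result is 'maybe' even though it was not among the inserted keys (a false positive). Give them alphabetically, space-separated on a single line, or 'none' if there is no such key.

Start: bits=0000000000
After insert 'emu': sets bits 4 7 8 -> bits=0000100110
After insert 'ram': sets bits 0 1 3 -> bits=1101100110
After insert 'elk': sets bits 5 8 9 -> bits=1101110111
After insert 'ape': sets bits 1 4 8 -> bits=1101110111
After insert 'owl': sets bits 0 3 5 -> bits=1101110111
After insert 'gnu': sets bits 0 1 5 -> bits=1101110111
Not inserted: cow pig yak — query each against bits=1101110111:
query cow: checks bit2=0, bit4=1, bit5=1 (has a 0) -> no => not a false positive
query pig: checks bit5=1, bit9=1 (all 1) -> maybe => FALSE POSITIVE
query yak: checks bit2=0, bit4=1, bit9=1 (has a 0) -> no => not a false positive
False positives (alphabetical): pig

Answer: pig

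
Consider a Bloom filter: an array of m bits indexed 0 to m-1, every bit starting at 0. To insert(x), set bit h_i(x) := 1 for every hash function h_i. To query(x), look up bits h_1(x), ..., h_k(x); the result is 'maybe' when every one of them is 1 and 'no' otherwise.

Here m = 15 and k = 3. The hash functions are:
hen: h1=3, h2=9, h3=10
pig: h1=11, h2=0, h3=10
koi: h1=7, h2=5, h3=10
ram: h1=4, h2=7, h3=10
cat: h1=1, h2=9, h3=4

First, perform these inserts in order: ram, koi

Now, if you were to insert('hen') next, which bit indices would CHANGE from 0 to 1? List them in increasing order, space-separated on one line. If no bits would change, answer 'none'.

Start: bits=000000000000000
After insert 'ram': sets bits 4 7 10 -> bits=000010010010000
After insert 'koi': sets bits 5 7 10 -> bits=000011010010000
insert 'hen' would touch bits 3 9 10; currently bit3=0, bit9=0, bit10=1
Bits that are 0 among those (would change 0->1): 3 9

Answer: 3 9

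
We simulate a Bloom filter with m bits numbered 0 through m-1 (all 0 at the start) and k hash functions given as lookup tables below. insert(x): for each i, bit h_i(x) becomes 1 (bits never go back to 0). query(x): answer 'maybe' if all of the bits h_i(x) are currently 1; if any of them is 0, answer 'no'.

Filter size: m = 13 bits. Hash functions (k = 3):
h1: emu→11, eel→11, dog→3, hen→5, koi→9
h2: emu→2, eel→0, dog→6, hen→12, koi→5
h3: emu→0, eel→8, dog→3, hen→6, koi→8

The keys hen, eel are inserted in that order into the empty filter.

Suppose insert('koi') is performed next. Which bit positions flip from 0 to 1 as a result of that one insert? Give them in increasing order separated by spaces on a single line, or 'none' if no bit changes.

Start: bits=0000000000000
After insert 'hen': sets bits 5 6 12 -> bits=0000011000001
After insert 'eel': sets bits 0 8 11 -> bits=1000011010011
insert 'koi' would touch bits 5 8 9; currently bit5=1, bit8=1, bit9=0
Bits that are 0 among those (would change 0->1): 9

Answer: 9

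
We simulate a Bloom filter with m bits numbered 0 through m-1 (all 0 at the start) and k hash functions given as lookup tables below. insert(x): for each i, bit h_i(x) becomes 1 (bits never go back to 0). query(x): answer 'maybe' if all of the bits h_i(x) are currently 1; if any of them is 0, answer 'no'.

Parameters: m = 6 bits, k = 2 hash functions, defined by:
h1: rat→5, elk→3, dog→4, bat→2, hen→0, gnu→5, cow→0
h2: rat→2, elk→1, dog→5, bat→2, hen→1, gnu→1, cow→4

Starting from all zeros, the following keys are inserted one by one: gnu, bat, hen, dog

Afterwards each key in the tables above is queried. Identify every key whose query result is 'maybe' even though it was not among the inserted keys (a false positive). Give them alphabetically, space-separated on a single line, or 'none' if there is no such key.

Start: bits=000000
After insert 'gnu': sets bits 1 5 -> bits=010001
After insert 'bat': sets bits 2 -> bits=011001
After insert 'hen': sets bits 0 1 -> bits=111001
After insert 'dog': sets bits 4 5 -> bits=111011
Not inserted: cow elk rat — query each against bits=111011:
query cow: checks bit0=1, bit4=1 (all 1) -> maybe => FALSE POSITIVE
query elk: checks bit1=1, bit3=0 (has a 0) -> no => not a false positive
query rat: checks bit2=1, bit5=1 (all 1) -> maybe => FALSE POSITIVE
False positives (alphabetical): cow rat

Answer: cow rat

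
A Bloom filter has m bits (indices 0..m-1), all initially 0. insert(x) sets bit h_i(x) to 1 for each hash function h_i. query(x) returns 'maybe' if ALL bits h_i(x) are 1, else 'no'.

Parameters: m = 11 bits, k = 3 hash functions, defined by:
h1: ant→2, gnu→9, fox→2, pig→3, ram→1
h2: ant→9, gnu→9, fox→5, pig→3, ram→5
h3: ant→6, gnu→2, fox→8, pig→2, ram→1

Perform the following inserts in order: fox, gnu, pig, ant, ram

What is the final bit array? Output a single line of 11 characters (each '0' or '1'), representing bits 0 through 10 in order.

Answer: 01110110110

Derivation:
Start: bits=00000000000
After insert 'fox': sets bits 2 5 8 -> bits=00100100100
After insert 'gnu': sets bits 2 9 -> bits=00100100110
After insert 'pig': sets bits 2 3 -> bits=00110100110
After insert 'ant': sets bits 2 6 9 -> bits=00110110110
After insert 'ram': sets bits 1 5 -> bits=01110110110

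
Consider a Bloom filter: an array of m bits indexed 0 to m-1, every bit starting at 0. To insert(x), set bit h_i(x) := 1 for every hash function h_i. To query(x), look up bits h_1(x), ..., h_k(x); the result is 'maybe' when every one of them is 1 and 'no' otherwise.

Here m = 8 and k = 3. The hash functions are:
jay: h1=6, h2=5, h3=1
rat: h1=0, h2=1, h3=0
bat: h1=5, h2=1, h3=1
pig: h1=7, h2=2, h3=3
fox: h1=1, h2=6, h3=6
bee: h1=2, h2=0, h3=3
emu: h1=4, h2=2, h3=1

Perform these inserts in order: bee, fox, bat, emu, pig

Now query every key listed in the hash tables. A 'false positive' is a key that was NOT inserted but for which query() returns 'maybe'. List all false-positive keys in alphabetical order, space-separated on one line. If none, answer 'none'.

Answer: jay rat

Derivation:
Start: bits=00000000
After insert 'bee': sets bits 0 2 3 -> bits=10110000
After insert 'fox': sets bits 1 6 -> bits=11110010
After insert 'bat': sets bits 1 5 -> bits=11110110
After insert 'emu': sets bits 1 2 4 -> bits=11111110
After insert 'pig': sets bits 2 3 7 -> bits=11111111
Not inserted: jay rat — query each against bits=11111111:
query jay: checks bit1=1, bit5=1, bit6=1 (all 1) -> maybe => FALSE POSITIVE
query rat: checks bit0=1, bit1=1 (all 1) -> maybe => FALSE POSITIVE
False positives (alphabetical): jay rat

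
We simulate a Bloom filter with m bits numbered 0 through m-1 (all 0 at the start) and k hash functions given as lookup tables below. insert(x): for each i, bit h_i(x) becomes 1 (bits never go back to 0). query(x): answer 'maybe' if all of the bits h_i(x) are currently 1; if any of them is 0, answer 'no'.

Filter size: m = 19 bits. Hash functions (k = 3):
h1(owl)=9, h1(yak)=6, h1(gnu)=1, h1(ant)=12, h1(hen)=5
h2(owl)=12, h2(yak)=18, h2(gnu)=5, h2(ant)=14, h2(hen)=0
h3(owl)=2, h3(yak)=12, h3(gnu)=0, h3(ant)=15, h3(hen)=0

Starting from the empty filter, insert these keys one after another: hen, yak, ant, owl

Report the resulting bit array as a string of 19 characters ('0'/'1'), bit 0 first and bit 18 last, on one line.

Start: bits=0000000000000000000
After insert 'hen': sets bits 0 5 -> bits=1000010000000000000
After insert 'yak': sets bits 6 12 18 -> bits=1000011000001000001
After insert 'ant': sets bits 12 14 15 -> bits=1000011000001011001
After insert 'owl': sets bits 2 9 12 -> bits=1010011001001011001

Answer: 1010011001001011001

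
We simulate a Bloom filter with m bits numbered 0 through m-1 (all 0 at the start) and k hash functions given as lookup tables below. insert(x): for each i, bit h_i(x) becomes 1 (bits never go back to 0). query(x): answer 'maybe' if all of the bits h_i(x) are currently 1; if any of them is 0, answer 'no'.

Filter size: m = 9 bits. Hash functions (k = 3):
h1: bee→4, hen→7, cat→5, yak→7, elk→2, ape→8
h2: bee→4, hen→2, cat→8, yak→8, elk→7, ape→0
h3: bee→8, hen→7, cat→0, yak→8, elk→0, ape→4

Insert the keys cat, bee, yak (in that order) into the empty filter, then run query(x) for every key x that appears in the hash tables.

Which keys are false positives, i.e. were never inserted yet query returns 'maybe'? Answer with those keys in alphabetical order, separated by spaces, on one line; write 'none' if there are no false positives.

Answer: ape

Derivation:
Start: bits=000000000
After insert 'cat': sets bits 0 5 8 -> bits=100001001
After insert 'bee': sets bits 4 8 -> bits=100011001
After insert 'yak': sets bits 7 8 -> bits=100011011
Not inserted: ape elk hen — query each against bits=100011011:
query ape: checks bit0=1, bit4=1, bit8=1 (all 1) -> maybe => FALSE POSITIVE
query elk: checks bit0=1, bit2=0, bit7=1 (has a 0) -> no => not a false positive
query hen: checks bit2=0, bit7=1 (has a 0) -> no => not a false positive
False positives (alphabetical): ape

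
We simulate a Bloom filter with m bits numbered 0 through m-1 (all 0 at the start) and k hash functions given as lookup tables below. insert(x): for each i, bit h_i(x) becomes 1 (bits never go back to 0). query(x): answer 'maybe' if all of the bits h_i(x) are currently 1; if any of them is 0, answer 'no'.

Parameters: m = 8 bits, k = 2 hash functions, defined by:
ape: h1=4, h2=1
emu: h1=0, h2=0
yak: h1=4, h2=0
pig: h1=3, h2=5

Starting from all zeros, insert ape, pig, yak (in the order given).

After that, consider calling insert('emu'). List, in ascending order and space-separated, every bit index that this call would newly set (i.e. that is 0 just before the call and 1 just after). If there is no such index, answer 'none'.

Start: bits=00000000
After insert 'ape': sets bits 1 4 -> bits=01001000
After insert 'pig': sets bits 3 5 -> bits=01011100
After insert 'yak': sets bits 0 4 -> bits=11011100
insert 'emu' would touch bits 0; currently bit0=1
Bits that are 0 among those (would change 0->1): none

Answer: none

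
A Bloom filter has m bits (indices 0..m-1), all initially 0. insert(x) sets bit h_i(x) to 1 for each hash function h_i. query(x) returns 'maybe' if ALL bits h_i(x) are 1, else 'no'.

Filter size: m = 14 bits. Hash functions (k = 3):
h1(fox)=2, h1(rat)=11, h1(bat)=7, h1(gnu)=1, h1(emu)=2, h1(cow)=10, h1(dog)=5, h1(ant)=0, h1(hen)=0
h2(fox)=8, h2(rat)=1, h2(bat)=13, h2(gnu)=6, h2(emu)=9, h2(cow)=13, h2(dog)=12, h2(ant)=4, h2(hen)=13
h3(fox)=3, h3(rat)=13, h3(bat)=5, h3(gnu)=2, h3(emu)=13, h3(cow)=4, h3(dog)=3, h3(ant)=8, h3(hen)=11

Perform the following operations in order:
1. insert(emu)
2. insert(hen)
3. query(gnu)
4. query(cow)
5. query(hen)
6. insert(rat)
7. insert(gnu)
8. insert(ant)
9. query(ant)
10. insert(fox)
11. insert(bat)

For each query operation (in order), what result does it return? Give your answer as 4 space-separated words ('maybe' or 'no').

Answer: no no maybe maybe

Derivation:
Start: bits=00000000000000
Op 1: insert emu -> sets bits 2 9 13 -> bits=00100000010001
Op 2: insert hen -> sets bits 0 11 13 -> bits=10100000010101
Op 3: query gnu -> checks bit1=0, bit2=1, bit6=0 (has a 0) -> no
Op 4: query cow -> checks bit4=0, bit10=0, bit13=1 (has a 0) -> no
Op 5: query hen -> checks bit0=1, bit11=1, bit13=1 (all 1) -> maybe
Op 6: insert rat -> sets bits 1 11 13 -> bits=11100000010101
Op 7: insert gnu -> sets bits 1 2 6 -> bits=11100010010101
Op 8: insert ant -> sets bits 0 4 8 -> bits=11101010110101
Op 9: query ant -> checks bit0=1, bit4=1, bit8=1 (all 1) -> maybe
Op 10: insert fox -> sets bits 2 3 8 -> bits=11111010110101
Op 11: insert bat -> sets bits 5 7 13 -> bits=11111111110101
Query results in order: no no maybe maybe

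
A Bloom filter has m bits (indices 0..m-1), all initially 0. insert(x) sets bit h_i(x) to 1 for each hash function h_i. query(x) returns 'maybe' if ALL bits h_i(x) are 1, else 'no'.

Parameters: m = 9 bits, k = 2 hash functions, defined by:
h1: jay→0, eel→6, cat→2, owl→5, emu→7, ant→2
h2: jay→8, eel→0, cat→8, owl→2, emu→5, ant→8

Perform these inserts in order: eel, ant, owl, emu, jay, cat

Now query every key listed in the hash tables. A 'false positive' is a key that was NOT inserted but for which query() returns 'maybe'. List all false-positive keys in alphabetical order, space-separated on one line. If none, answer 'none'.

Start: bits=000000000
After insert 'eel': sets bits 0 6 -> bits=100000100
After insert 'ant': sets bits 2 8 -> bits=101000101
After insert 'owl': sets bits 2 5 -> bits=101001101
After insert 'emu': sets bits 5 7 -> bits=101001111
After insert 'jay': sets bits 0 8 -> bits=101001111
After insert 'cat': sets bits 2 8 -> bits=101001111
Not inserted: (none) — query each against bits=101001111:
False positives (alphabetical): none

Answer: none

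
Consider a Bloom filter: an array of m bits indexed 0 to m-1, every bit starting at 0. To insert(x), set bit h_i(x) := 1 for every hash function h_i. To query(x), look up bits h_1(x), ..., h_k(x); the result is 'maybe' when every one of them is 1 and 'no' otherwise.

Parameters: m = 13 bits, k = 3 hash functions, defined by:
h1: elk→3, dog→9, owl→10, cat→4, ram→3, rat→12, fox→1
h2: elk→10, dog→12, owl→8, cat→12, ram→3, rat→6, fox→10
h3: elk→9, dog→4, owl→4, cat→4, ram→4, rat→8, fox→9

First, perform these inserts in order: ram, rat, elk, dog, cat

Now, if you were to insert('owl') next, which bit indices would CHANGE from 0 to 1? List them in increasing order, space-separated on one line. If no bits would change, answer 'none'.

Start: bits=0000000000000
After insert 'ram': sets bits 3 4 -> bits=0001100000000
After insert 'rat': sets bits 6 8 12 -> bits=0001101010001
After insert 'elk': sets bits 3 9 10 -> bits=0001101011101
After insert 'dog': sets bits 4 9 12 -> bits=0001101011101
After insert 'cat': sets bits 4 12 -> bits=0001101011101
insert 'owl' would touch bits 4 8 10; currently bit4=1, bit8=1, bit10=1
Bits that are 0 among those (would change 0->1): none

Answer: none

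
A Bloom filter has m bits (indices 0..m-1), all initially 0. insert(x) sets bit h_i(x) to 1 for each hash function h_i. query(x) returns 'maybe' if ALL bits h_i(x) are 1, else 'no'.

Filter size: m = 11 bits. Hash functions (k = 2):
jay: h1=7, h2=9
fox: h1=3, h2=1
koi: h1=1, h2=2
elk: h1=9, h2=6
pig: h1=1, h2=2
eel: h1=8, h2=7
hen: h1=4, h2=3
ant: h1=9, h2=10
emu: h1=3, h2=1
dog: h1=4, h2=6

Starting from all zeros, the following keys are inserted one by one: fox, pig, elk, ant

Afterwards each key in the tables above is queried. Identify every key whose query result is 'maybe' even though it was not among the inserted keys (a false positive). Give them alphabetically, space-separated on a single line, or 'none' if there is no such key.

Answer: emu koi

Derivation:
Start: bits=00000000000
After insert 'fox': sets bits 1 3 -> bits=01010000000
After insert 'pig': sets bits 1 2 -> bits=01110000000
After insert 'elk': sets bits 6 9 -> bits=01110010010
After insert 'ant': sets bits 9 10 -> bits=01110010011
Not inserted: dog eel emu hen jay koi — query each against bits=01110010011:
query dog: checks bit4=0, bit6=1 (has a 0) -> no => not a false positive
query eel: checks bit7=0, bit8=0 (has a 0) -> no => not a false positive
query emu: checks bit1=1, bit3=1 (all 1) -> maybe => FALSE POSITIVE
query hen: checks bit3=1, bit4=0 (has a 0) -> no => not a false positive
query jay: checks bit7=0, bit9=1 (has a 0) -> no => not a false positive
query koi: checks bit1=1, bit2=1 (all 1) -> maybe => FALSE POSITIVE
False positives (alphabetical): emu koi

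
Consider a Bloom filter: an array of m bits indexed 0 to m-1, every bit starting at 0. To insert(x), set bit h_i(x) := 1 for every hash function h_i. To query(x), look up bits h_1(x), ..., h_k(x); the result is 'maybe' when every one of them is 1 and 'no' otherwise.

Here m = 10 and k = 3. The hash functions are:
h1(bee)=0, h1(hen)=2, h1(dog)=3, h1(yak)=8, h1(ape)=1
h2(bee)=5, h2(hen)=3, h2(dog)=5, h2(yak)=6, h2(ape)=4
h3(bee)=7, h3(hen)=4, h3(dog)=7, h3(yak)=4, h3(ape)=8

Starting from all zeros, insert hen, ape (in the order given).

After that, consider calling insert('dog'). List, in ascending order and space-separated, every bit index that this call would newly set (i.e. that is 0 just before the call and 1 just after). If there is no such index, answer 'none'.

Answer: 5 7

Derivation:
Start: bits=0000000000
After insert 'hen': sets bits 2 3 4 -> bits=0011100000
After insert 'ape': sets bits 1 4 8 -> bits=0111100010
insert 'dog' would touch bits 3 5 7; currently bit3=1, bit5=0, bit7=0
Bits that are 0 among those (would change 0->1): 5 7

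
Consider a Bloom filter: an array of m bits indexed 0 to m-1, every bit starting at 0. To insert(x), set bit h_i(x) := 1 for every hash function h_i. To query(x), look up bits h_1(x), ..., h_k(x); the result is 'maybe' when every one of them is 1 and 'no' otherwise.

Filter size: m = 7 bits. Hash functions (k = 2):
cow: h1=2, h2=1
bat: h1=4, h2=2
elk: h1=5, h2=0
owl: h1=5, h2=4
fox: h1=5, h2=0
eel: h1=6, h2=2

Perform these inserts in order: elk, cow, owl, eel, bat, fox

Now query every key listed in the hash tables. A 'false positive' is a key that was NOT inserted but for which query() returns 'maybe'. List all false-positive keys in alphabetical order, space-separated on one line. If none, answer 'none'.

Answer: none

Derivation:
Start: bits=0000000
After insert 'elk': sets bits 0 5 -> bits=1000010
After insert 'cow': sets bits 1 2 -> bits=1110010
After insert 'owl': sets bits 4 5 -> bits=1110110
After insert 'eel': sets bits 2 6 -> bits=1110111
After insert 'bat': sets bits 2 4 -> bits=1110111
After insert 'fox': sets bits 0 5 -> bits=1110111
Not inserted: (none) — query each against bits=1110111:
False positives (alphabetical): none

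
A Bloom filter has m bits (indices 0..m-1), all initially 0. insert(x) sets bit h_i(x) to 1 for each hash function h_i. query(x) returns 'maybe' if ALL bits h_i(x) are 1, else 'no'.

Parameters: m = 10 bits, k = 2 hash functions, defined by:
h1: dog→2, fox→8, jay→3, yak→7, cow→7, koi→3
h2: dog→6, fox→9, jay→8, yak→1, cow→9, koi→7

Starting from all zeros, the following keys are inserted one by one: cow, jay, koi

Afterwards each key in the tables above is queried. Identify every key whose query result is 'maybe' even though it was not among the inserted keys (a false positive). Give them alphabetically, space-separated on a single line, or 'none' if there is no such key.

Start: bits=0000000000
After insert 'cow': sets bits 7 9 -> bits=0000000101
After insert 'jay': sets bits 3 8 -> bits=0001000111
After insert 'koi': sets bits 3 7 -> bits=0001000111
Not inserted: dog fox yak — query each against bits=0001000111:
query dog: checks bit2=0, bit6=0 (has a 0) -> no => not a false positive
query fox: checks bit8=1, bit9=1 (all 1) -> maybe => FALSE POSITIVE
query yak: checks bit1=0, bit7=1 (has a 0) -> no => not a false positive
False positives (alphabetical): fox

Answer: fox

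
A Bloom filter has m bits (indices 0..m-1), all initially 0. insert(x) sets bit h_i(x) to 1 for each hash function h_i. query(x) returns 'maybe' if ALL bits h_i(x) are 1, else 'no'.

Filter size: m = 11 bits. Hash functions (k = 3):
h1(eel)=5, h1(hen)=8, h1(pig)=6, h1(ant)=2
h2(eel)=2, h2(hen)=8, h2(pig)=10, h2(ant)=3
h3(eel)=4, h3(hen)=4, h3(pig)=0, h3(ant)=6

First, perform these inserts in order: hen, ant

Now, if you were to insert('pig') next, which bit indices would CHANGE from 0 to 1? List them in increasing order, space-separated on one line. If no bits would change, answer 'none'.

Start: bits=00000000000
After insert 'hen': sets bits 4 8 -> bits=00001000100
After insert 'ant': sets bits 2 3 6 -> bits=00111010100
insert 'pig' would touch bits 0 6 10; currently bit0=0, bit6=1, bit10=0
Bits that are 0 among those (would change 0->1): 0 10

Answer: 0 10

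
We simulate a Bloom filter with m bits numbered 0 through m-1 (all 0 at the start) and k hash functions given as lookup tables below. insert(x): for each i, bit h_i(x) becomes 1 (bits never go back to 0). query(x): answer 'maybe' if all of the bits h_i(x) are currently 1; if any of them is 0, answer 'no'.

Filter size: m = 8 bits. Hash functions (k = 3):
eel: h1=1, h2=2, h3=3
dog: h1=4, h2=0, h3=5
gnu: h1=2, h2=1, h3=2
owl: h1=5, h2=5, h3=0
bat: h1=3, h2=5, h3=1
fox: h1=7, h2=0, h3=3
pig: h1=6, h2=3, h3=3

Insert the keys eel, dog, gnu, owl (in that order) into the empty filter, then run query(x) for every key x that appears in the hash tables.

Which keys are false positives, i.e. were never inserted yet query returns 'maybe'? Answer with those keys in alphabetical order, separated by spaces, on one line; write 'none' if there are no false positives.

Start: bits=00000000
After insert 'eel': sets bits 1 2 3 -> bits=01110000
After insert 'dog': sets bits 0 4 5 -> bits=11111100
After insert 'gnu': sets bits 1 2 -> bits=11111100
After insert 'owl': sets bits 0 5 -> bits=11111100
Not inserted: bat fox pig — query each against bits=11111100:
query bat: checks bit1=1, bit3=1, bit5=1 (all 1) -> maybe => FALSE POSITIVE
query fox: checks bit0=1, bit3=1, bit7=0 (has a 0) -> no => not a false positive
query pig: checks bit3=1, bit6=0 (has a 0) -> no => not a false positive
False positives (alphabetical): bat

Answer: bat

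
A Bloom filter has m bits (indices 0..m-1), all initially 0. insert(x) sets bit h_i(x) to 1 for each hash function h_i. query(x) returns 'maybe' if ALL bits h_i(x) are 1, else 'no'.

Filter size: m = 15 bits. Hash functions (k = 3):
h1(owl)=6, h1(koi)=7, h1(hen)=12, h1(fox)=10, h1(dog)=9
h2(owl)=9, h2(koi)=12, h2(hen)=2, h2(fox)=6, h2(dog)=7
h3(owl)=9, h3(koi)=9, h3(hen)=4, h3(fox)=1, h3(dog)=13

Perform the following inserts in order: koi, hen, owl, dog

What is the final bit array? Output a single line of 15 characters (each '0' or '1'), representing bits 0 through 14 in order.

Answer: 001010110100110

Derivation:
Start: bits=000000000000000
After insert 'koi': sets bits 7 9 12 -> bits=000000010100100
After insert 'hen': sets bits 2 4 12 -> bits=001010010100100
After insert 'owl': sets bits 6 9 -> bits=001010110100100
After insert 'dog': sets bits 7 9 13 -> bits=001010110100110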